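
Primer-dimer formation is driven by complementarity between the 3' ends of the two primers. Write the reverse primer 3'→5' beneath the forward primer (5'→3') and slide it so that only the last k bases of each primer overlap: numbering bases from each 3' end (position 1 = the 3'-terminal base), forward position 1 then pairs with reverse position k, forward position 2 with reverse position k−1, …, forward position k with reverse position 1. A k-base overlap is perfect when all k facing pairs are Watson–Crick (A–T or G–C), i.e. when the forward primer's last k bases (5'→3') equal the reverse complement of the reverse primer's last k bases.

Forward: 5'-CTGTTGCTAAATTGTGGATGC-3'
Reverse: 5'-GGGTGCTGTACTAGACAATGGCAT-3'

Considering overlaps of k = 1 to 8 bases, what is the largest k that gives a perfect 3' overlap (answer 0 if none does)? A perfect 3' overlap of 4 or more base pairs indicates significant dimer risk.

Last 8 bases (5'→3') — forward …GTGGATGC, reverse …AATGGCAT.
Reverse complement of the reverse primer's last 8 bases: ATGCCATT; its first k bases are the reverse complement of the reverse primer's last k bases, so a perfect k-base overlap needs the forward primer's last k bases to equal them.
Comparing (forward last k vs required): k=1: C vs A ✗; k=2: GC vs AT ✗; k=3: TGC vs ATG ✗; k=4: ATGC vs ATGC ✓; k=5: GATGC vs ATGCC ✗; k=6: GGATGC vs ATGCCA ✗; k=7: TGGATGC vs ATGCCAT ✗; k=8: GTGGATGC vs ATGCCATT ✗.
Only k = 4 is perfect, so the longest perfect 3' overlap is 4.

Longest perfect overlap: 4 complementary base pairs; significant dimer risk (threshold 4).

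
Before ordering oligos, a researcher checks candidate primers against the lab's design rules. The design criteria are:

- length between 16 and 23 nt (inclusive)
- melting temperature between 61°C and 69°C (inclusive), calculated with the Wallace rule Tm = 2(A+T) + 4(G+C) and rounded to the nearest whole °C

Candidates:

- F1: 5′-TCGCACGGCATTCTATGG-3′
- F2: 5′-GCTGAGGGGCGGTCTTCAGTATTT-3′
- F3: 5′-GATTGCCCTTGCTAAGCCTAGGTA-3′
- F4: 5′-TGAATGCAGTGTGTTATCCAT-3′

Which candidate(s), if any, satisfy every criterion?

None of the candidates satisfy all criteria.

F1 (18 nt, A=3 T=5 G=5 C=5): length 18 ✓; Tm = 2·8 + 4·10 = 56°C, outside 61–69°C ✗ — fails.
F2 (24 nt, A=3 T=8 G=9 C=4): length 24, outside 16–23 ✗; Tm = 2·11 + 4·13 = 74°C, outside 61–69°C ✗ — fails.
F3 (24 nt, A=5 T=7 G=6 C=6): length 24, outside 16–23 ✗; Tm = 2·12 + 4·12 = 72°C, outside 61–69°C ✗ — fails.
F4 (21 nt, A=5 T=8 G=5 C=3): length 21 ✓; Tm = 2·13 + 4·8 = 58°C, outside 61–69°C ✗ — fails.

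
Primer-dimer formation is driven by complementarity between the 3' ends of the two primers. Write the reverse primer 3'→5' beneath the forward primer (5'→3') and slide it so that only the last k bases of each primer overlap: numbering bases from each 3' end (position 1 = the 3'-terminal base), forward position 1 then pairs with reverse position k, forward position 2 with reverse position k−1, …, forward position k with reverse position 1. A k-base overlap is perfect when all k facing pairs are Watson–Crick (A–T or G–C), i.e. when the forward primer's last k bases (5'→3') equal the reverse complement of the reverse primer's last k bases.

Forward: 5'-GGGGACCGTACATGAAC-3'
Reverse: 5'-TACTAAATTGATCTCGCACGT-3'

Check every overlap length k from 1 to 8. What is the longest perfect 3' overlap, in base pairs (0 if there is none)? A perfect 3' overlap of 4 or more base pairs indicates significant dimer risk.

Last 8 bases (5'→3') — forward …ACATGAAC, reverse …TCGCACGT.
Reverse complement of the reverse primer's last 8 bases: ACGTGCGA; its first k bases are the reverse complement of the reverse primer's last k bases, so a perfect k-base overlap needs the forward primer's last k bases to equal them.
Comparing (forward last k vs required): k=1: C vs A ✗; k=2: AC vs AC ✓; k=3: AAC vs ACG ✗; k=4: GAAC vs ACGT ✗; k=5: TGAAC vs ACGTG ✗; k=6: ATGAAC vs ACGTGC ✗; k=7: CATGAAC vs ACGTGCG ✗; k=8: ACATGAAC vs ACGTGCGA ✗.
Only k = 2 is perfect, so the longest perfect 3' overlap is 2.

Longest perfect overlap: 2 complementary base pairs; below the dimer-risk threshold (threshold 4).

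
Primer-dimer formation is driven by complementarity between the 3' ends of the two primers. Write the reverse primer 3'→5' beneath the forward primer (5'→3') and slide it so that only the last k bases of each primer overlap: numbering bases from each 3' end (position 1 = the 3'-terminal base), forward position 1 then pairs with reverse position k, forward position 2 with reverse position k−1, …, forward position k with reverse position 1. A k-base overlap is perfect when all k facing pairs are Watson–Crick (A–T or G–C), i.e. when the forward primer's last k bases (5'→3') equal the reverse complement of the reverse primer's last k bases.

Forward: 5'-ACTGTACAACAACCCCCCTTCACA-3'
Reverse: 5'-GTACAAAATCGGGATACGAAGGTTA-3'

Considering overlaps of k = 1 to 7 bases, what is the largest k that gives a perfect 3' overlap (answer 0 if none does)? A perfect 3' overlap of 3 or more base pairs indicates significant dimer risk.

Longest perfect overlap: 0 complementary base pairs; below the dimer-risk threshold (threshold 3).

Last 7 bases (5'→3') — forward …CTTCACA, reverse …AAGGTTA.
Reverse complement of the reverse primer's last 7 bases: TAACCTT; its first k bases are the reverse complement of the reverse primer's last k bases, so a perfect k-base overlap needs the forward primer's last k bases to equal them.
Comparing (forward last k vs required): k=1: A vs T ✗; k=2: CA vs TA ✗; k=3: ACA vs TAA ✗; k=4: CACA vs TAAC ✗; k=5: TCACA vs TAACC ✗; k=6: TTCACA vs TAACCT ✗; k=7: CTTCACA vs TAACCTT ✗.
No overlap length from 1 to 7 is perfect, so the longest perfect 3' overlap is 0.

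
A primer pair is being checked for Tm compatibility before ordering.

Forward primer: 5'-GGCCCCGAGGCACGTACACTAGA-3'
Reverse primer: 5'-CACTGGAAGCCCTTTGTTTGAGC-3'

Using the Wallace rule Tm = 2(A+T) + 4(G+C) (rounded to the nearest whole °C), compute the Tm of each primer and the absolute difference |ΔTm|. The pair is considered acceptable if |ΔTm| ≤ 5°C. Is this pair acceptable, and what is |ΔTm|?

|ΔTm| = 6°C; the pair is not acceptable.

Forward: A=6 T=2 G=7 C=8 → Tm = 2·8 + 4·15 = 76°C.
Reverse: A=4 T=7 G=6 C=6 → Tm = 2·11 + 4·12 = 70°C.
|ΔTm| = |76 − 70| = 6°C, > 5°C.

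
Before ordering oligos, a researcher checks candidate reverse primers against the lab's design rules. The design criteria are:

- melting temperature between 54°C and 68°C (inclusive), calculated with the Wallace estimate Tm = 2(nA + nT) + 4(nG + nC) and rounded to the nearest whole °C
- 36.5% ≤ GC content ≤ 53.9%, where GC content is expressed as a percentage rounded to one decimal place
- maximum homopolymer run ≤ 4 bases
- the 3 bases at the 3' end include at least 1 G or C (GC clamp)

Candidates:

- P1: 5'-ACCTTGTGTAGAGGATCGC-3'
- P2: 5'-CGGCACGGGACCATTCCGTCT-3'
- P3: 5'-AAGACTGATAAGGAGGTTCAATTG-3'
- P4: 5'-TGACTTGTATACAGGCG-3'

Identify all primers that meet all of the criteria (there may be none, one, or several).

P1 and P3.

P1 (19 nt, A=4 T=5 G=6 C=4): Tm = 2·9 + 4·10 = 58°C ✓; GC 10/19 = 52.6% ✓; longest run = 2 ✓; 3' end CGC has 3 G/C ✓ — passes.
P2 (21 nt, A=3 T=4 G=6 C=8): Tm = 2·7 + 4·14 = 70°C, outside 54–68°C ✗; GC 14/21 = 66.7%, outside 36.5–53.9% ✗; longest run = 3 ✓; 3' end TCT has 1 G/C ✓ — fails.
P3 (24 nt, A=9 T=6 G=7 C=2): Tm = 2·15 + 4·9 = 66°C ✓; GC 9/24 = 37.5% ✓; longest run = 2 ✓; 3' end TTG has 1 G/C ✓ — passes.
P4 (17 nt, A=4 T=5 G=5 C=3): Tm = 2·9 + 4·8 = 50°C, outside 54–68°C ✗; GC 8/17 = 47.1% ✓; longest run = 2 ✓; 3' end GCG has 3 G/C ✓ — fails.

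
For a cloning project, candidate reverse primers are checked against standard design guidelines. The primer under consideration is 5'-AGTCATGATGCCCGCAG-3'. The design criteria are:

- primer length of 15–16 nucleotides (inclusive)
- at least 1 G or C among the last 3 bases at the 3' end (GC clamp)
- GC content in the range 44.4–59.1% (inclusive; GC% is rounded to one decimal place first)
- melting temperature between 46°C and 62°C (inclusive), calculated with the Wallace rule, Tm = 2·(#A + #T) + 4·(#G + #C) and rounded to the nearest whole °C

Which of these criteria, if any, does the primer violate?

Fails: length.

Base counts: A=4, T=3, G=5, C=5 (length 17).
length: length 17, outside 15–16 ✗
GC clamp: 3' end CAG has 2 G/C ✓
GC content: GC 10/17 = 58.8% ✓
Tm: Tm = 2·7 + 4·10 = 54°C ✓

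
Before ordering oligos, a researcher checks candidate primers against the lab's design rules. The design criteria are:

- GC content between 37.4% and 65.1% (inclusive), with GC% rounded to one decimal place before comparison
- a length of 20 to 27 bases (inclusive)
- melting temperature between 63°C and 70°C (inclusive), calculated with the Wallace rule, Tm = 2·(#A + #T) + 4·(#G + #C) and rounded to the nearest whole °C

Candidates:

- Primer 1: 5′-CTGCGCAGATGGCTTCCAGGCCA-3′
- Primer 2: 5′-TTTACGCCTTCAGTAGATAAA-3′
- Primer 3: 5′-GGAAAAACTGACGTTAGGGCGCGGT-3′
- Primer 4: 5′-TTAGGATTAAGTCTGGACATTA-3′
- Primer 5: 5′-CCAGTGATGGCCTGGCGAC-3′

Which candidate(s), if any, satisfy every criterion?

Primer 1 (23 nt, A=4 T=4 G=7 C=8): GC 15/23 = 65.2%, outside 37.4–65.1% ✗; length 23 ✓; Tm = 2·8 + 4·15 = 76°C, outside 63–70°C ✗ — fails.
Primer 2 (21 nt, A=7 T=7 G=3 C=4): GC 7/21 = 33.3%, outside 37.4–65.1% ✗; length 21 ✓; Tm = 2·14 + 4·7 = 56°C, outside 63–70°C ✗ — fails.
Primer 3 (25 nt, A=7 T=4 G=10 C=4): GC 14/25 = 56.0% ✓; length 25 ✓; Tm = 2·11 + 4·14 = 78°C, outside 63–70°C ✗ — fails.
Primer 4 (22 nt, A=7 T=8 G=5 C=2): GC 7/22 = 31.8%, outside 37.4–65.1% ✗; length 22 ✓; Tm = 2·15 + 4·7 = 58°C, outside 63–70°C ✗ — fails.
Primer 5 (19 nt, A=3 T=3 G=7 C=6): GC 13/19 = 68.4%, outside 37.4–65.1% ✗; length 19, outside 20–27 ✗; Tm = 2·6 + 4·13 = 64°C ✓ — fails.

None of the candidates satisfy all criteria.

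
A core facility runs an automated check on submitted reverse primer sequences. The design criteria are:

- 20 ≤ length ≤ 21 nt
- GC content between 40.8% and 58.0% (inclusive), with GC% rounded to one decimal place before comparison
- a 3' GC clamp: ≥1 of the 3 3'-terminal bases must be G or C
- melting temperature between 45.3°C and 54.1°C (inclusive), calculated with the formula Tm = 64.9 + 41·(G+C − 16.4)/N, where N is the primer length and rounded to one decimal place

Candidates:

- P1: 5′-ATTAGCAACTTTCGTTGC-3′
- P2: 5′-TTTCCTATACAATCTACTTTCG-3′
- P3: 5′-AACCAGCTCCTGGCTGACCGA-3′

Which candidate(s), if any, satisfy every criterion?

P1 (18 nt, A=4 T=7 G=3 C=4): length 18, outside 20–21 ✗; GC 7/18 = 38.9%, outside 40.8–58.0% ✗; 3' end TGC has 2 G/C ✓; Tm = 64.9 + 41·(7 − 16.4)/18 = 43.5°C, outside 45.3–54.1°C ✗ — fails.
P2 (22 nt, A=5 T=10 G=1 C=6): length 22, outside 20–21 ✗; GC 7/22 = 31.8%, outside 40.8–58.0% ✗; 3' end TCG has 2 G/C ✓; Tm = 64.9 + 41·(7 − 16.4)/22 = 47.4°C ✓ — fails.
P3 (21 nt, A=5 T=3 G=5 C=8): length 21 ✓; GC 13/21 = 61.9%, outside 40.8–58.0% ✗; 3' end CGA has 2 G/C ✓; Tm = 64.9 + 41·(13 − 16.4)/21 = 58.3°C, outside 45.3–54.1°C ✗ — fails.

None of the candidates satisfy all criteria.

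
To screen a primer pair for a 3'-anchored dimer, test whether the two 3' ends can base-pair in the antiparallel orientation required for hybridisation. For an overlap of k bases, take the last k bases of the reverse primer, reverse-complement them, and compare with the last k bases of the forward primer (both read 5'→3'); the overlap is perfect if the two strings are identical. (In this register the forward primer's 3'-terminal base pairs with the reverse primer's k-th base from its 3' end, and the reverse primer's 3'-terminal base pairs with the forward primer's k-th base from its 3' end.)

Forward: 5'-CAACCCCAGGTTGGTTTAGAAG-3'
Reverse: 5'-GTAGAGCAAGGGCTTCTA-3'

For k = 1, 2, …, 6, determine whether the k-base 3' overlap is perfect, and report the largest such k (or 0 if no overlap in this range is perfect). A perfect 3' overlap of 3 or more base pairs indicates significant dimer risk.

Last 6 bases (5'→3') — forward …TAGAAG, reverse …CTTCTA.
Reverse complement of the reverse primer's last 6 bases: TAGAAG; its first k bases are the reverse complement of the reverse primer's last k bases, so a perfect k-base overlap needs the forward primer's last k bases to equal them.
Comparing (forward last k vs required): k=1: G vs T ✗; k=2: AG vs TA ✗; k=3: AAG vs TAG ✗; k=4: GAAG vs TAGA ✗; k=5: AGAAG vs TAGAA ✗; k=6: TAGAAG vs TAGAAG ✓.
Only k = 6 is perfect, so the longest perfect 3' overlap is 6.

Longest perfect overlap: 6 complementary base pairs; significant dimer risk (threshold 3).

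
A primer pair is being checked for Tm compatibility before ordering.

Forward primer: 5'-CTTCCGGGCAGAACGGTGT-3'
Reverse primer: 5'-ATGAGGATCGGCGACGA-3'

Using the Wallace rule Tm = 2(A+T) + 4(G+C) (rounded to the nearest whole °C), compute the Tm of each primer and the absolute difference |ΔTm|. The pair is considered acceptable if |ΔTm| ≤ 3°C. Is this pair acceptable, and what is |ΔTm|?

Forward: A=3 T=4 G=7 C=5 → Tm = 2·7 + 4·12 = 62°C.
Reverse: A=5 T=2 G=7 C=3 → Tm = 2·7 + 4·10 = 54°C.
|ΔTm| = |62 − 54| = 8°C, > 3°C.

|ΔTm| = 8°C; the pair is not acceptable.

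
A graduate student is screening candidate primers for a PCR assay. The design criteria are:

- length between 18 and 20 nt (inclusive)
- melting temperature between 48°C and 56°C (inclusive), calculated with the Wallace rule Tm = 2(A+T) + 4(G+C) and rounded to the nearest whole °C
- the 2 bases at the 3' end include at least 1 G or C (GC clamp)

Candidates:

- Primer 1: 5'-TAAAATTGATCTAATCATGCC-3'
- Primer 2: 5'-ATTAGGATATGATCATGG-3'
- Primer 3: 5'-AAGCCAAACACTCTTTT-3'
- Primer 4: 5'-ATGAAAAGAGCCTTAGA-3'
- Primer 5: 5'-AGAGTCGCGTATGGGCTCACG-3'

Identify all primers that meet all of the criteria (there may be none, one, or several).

Primer 2 only.

Primer 1 (21 nt, A=8 T=7 G=2 C=4): length 21, outside 18–20 ✗; Tm = 2·15 + 4·6 = 54°C ✓; 3' end CC has 2 G/C ✓ — fails.
Primer 2 (18 nt, A=6 T=6 G=5 C=1): length 18 ✓; Tm = 2·12 + 4·6 = 48°C ✓; 3' end GG has 2 G/C ✓ — passes.
Primer 3 (17 nt, A=6 T=5 G=1 C=5): length 17, outside 18–20 ✗; Tm = 2·11 + 4·6 = 46°C, outside 48–56°C ✗; 3' end TT has 0 G/C, need ≥1 ✗ — fails.
Primer 4 (17 nt, A=8 T=3 G=4 C=2): length 17, outside 18–20 ✗; Tm = 2·11 + 4·6 = 46°C, outside 48–56°C ✗; 3' end GA has 1 G/C ✓ — fails.
Primer 5 (21 nt, A=4 T=4 G=8 C=5): length 21, outside 18–20 ✗; Tm = 2·8 + 4·13 = 68°C, outside 48–56°C ✗; 3' end CG has 2 G/C ✓ — fails.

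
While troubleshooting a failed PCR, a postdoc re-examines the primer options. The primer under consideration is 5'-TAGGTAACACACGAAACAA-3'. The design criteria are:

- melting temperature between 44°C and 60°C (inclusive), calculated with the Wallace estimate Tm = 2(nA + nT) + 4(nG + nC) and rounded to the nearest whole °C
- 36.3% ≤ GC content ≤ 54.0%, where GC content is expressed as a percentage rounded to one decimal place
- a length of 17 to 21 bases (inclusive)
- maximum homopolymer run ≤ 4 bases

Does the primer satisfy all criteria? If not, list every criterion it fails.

Base counts: A=10, T=2, G=3, C=4 (length 19).
Tm: Tm = 2·12 + 4·7 = 52°C ✓
GC content: GC 7/19 = 36.8% ✓
length: length 19 ✓
homopolymer run: longest run = 3 ✓

Meets all criteria.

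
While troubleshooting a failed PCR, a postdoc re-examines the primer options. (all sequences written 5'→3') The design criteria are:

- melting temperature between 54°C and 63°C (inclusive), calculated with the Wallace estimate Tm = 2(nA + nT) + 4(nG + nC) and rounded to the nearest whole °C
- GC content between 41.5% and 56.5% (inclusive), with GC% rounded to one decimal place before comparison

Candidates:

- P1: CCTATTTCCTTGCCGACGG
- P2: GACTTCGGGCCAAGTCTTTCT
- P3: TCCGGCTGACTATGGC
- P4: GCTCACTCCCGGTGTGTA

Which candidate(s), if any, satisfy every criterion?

P1 (19 nt, A=2 T=6 G=4 C=7): Tm = 2·8 + 4·11 = 60°C ✓; GC 11/19 = 57.9%, outside 41.5–56.5% ✗ — fails.
P2 (21 nt, A=3 T=7 G=5 C=6): Tm = 2·10 + 4·11 = 64°C, outside 54–63°C ✗; GC 11/21 = 52.4% ✓ — fails.
P3 (16 nt, A=2 T=4 G=5 C=5): Tm = 2·6 + 4·10 = 52°C, outside 54–63°C ✗; GC 10/16 = 62.5%, outside 41.5–56.5% ✗ — fails.
P4 (18 nt, A=2 T=5 G=5 C=6): Tm = 2·7 + 4·11 = 58°C ✓; GC 11/18 = 61.1%, outside 41.5–56.5% ✗ — fails.

None of the candidates satisfy all criteria.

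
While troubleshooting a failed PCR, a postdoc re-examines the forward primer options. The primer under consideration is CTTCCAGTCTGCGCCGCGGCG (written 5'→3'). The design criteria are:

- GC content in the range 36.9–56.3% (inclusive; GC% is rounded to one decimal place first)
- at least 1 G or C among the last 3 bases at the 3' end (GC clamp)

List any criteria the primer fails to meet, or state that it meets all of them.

Fails: GC content.

Base counts: A=1, T=4, G=7, C=9 (length 21).
GC content: GC 16/21 = 76.2%, outside 36.9–56.3% ✗
GC clamp: 3' end GCG has 3 G/C ✓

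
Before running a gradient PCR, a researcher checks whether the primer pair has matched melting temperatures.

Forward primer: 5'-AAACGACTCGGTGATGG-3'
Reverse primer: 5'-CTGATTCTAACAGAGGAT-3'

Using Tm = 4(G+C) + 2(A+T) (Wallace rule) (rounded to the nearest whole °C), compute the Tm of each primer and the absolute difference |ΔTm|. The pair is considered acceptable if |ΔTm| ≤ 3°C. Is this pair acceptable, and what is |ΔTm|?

Forward: A=5 T=3 G=6 C=3 → Tm = 2·8 + 4·9 = 52°C.
Reverse: A=6 T=5 G=4 C=3 → Tm = 2·11 + 4·7 = 50°C.
|ΔTm| = |52 − 50| = 2°C, ≤ 3°C.

|ΔTm| = 2°C; the pair is acceptable.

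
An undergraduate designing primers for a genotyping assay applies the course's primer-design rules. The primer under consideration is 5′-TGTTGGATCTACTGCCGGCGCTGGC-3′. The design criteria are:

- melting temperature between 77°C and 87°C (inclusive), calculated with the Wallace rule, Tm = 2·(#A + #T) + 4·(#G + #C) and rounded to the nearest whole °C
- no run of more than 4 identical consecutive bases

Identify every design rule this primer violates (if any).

Base counts: A=2, T=7, G=9, C=7 (length 25).
Tm: Tm = 2·9 + 4·16 = 82°C ✓
homopolymer run: longest run = 2 ✓

Meets all criteria.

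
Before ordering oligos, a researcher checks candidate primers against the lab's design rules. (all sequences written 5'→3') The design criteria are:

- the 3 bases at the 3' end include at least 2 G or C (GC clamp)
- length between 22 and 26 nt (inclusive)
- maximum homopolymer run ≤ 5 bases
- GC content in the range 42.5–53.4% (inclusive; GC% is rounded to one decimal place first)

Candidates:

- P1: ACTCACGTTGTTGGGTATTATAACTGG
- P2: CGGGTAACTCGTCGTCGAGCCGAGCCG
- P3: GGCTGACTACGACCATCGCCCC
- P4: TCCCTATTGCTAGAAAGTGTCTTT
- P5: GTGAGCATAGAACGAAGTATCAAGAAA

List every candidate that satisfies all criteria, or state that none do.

P1 (27 nt, A=6 T=10 G=7 C=4): 3' end TGG has 2 G/C ✓; length 27, outside 22–26 ✗; longest run = 3 ✓; GC 11/27 = 40.7%, outside 42.5–53.4% ✗ — fails.
P2 (27 nt, A=4 T=4 G=10 C=9): 3' end CCG has 3 G/C ✓; length 27, outside 22–26 ✗; longest run = 3 ✓; GC 19/27 = 70.4%, outside 42.5–53.4% ✗ — fails.
P3 (22 nt, A=4 T=3 G=5 C=10): 3' end CCC has 3 G/C ✓; length 22 ✓; longest run = 4 ✓; GC 15/22 = 68.2%, outside 42.5–53.4% ✗ — fails.
P4 (24 nt, A=5 T=10 G=4 C=5): 3' end TTT has 0 G/C, need ≥2 ✗; length 24 ✓; longest run = 3 ✓; GC 9/24 = 37.5%, outside 42.5–53.4% ✗ — fails.
P5 (27 nt, A=13 T=4 G=7 C=3): 3' end AAA has 0 G/C, need ≥2 ✗; length 27, outside 22–26 ✗; longest run = 3 ✓; GC 10/27 = 37.0%, outside 42.5–53.4% ✗ — fails.

None of the candidates satisfy all criteria.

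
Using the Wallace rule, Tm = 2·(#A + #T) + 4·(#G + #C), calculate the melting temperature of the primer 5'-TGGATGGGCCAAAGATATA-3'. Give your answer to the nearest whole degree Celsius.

Base counts: A=7, T=4, G=6, C=2 (length 19).
Tm = 2·(7+4) + 4·(6+2) = 2·11 + 4·8 = 22 + 32 = 54°C.

54°C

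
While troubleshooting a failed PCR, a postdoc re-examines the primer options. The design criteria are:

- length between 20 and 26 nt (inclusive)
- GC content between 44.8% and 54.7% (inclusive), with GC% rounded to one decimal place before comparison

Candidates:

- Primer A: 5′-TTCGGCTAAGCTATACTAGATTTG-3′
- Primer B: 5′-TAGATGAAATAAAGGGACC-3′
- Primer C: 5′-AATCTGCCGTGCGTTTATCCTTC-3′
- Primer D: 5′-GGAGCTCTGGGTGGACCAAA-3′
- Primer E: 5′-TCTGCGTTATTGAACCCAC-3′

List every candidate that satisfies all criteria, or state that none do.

Primer A (24 nt, A=6 T=9 G=5 C=4): length 24 ✓; GC 9/24 = 37.5%, outside 44.8–54.7% ✗ — fails.
Primer B (19 nt, A=9 T=3 G=5 C=2): length 19, outside 20–26 ✗; GC 7/19 = 36.8%, outside 44.8–54.7% ✗ — fails.
Primer C (23 nt, A=3 T=9 G=4 C=7): length 23 ✓; GC 11/23 = 47.8% ✓ — passes.
Primer D (20 nt, A=5 T=3 G=8 C=4): length 20 ✓; GC 12/20 = 60.0%, outside 44.8–54.7% ✗ — fails.
Primer E (19 nt, A=4 T=6 G=3 C=6): length 19, outside 20–26 ✗; GC 9/19 = 47.4% ✓ — fails.

Primer C only.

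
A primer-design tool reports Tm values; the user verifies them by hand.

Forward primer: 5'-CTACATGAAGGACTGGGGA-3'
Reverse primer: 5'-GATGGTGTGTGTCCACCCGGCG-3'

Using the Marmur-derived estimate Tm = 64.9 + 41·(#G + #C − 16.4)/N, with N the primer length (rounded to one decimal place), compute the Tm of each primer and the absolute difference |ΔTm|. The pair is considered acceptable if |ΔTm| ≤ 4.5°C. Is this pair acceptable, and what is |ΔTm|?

Forward: G+C = 10, N = 19 → Tm = 64.9 + 41·(10 − 16.4)/19 = 51.1°C.
Reverse: G+C = 15, N = 22 → Tm = 64.9 + 41·(15 − 16.4)/22 = 62.3°C.
|ΔTm| = |51.1 − 62.3| = 11.2°C, > 4.5°C.

|ΔTm| = 11.2°C; the pair is not acceptable.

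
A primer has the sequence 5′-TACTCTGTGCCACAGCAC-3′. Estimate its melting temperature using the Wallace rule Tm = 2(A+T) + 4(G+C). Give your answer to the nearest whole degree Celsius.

Base counts: A=4, T=4, G=3, C=7 (length 18).
Tm = 2·(4+4) + 4·(3+7) = 2·8 + 4·10 = 16 + 40 = 56°C.

56°C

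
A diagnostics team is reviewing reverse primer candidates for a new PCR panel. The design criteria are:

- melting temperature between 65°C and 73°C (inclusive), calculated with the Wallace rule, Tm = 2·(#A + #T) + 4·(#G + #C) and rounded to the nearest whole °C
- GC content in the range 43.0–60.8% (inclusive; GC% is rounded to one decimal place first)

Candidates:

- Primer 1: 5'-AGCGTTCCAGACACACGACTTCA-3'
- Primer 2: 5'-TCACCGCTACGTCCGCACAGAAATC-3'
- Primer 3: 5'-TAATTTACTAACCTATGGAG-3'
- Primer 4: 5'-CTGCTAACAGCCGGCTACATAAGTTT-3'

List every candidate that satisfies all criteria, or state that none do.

Primer 1 (23 nt, A=7 T=4 G=4 C=8): Tm = 2·11 + 4·12 = 70°C ✓; GC 12/23 = 52.2% ✓ — passes.
Primer 2 (25 nt, A=7 T=4 G=4 C=10): Tm = 2·11 + 4·14 = 78°C, outside 65–73°C ✗; GC 14/25 = 56.0% ✓ — fails.
Primer 3 (20 nt, A=7 T=7 G=3 C=3): Tm = 2·14 + 4·6 = 52°C, outside 65–73°C ✗; GC 6/20 = 30.0%, outside 43.0–60.8% ✗ — fails.
Primer 4 (26 nt, A=7 T=7 G=5 C=7): Tm = 2·14 + 4·12 = 76°C, outside 65–73°C ✗; GC 12/26 = 46.2% ✓ — fails.

Primer 1 only.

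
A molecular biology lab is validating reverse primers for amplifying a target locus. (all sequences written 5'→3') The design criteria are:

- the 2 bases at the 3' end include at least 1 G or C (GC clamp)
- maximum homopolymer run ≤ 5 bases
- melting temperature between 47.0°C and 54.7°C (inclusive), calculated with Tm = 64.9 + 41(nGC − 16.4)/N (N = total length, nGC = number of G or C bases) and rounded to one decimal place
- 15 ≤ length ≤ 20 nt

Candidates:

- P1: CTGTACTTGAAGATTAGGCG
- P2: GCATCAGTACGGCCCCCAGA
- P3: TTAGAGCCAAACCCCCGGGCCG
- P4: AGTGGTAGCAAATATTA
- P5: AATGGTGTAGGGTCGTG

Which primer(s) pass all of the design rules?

P1 and P5.

P1 (20 nt, A=5 T=6 G=6 C=3): 3' end CG has 2 G/C ✓; longest run = 2 ✓; Tm = 64.9 + 41·(9 − 16.4)/20 = 49.7°C ✓; length 20 ✓ — passes.
P2 (20 nt, A=5 T=2 G=5 C=8): 3' end GA has 1 G/C ✓; longest run = 5 ✓; Tm = 64.9 + 41·(13 − 16.4)/20 = 57.9°C, outside 47.0–54.7°C ✗; length 20 ✓ — fails.
P3 (22 nt, A=5 T=2 G=6 C=9): 3' end CG has 2 G/C ✓; longest run = 5 ✓; Tm = 64.9 + 41·(15 − 16.4)/22 = 62.3°C, outside 47.0–54.7°C ✗; length 22, outside 15–20 ✗ — fails.
P4 (17 nt, A=7 T=5 G=4 C=1): 3' end TA has 0 G/C, need ≥1 ✗; longest run = 3 ✓; Tm = 64.9 + 41·(5 − 16.4)/17 = 37.4°C, outside 47.0–54.7°C ✗; length 17 ✓ — fails.
P5 (17 nt, A=3 T=5 G=8 C=1): 3' end TG has 1 G/C ✓; longest run = 3 ✓; Tm = 64.9 + 41·(9 − 16.4)/17 = 47.1°C ✓; length 17 ✓ — passes.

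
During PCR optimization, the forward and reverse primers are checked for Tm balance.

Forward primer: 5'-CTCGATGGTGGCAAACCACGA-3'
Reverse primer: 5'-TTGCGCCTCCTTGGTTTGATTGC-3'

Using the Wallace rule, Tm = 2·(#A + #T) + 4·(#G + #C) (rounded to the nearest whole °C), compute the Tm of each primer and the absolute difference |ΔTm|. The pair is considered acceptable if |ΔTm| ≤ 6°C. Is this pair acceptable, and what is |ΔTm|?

Forward: A=6 T=3 G=6 C=6 → Tm = 2·9 + 4·12 = 66°C.
Reverse: A=1 T=10 G=6 C=6 → Tm = 2·11 + 4·12 = 70°C.
|ΔTm| = |66 − 70| = 4°C, ≤ 6°C.

|ΔTm| = 4°C; the pair is acceptable.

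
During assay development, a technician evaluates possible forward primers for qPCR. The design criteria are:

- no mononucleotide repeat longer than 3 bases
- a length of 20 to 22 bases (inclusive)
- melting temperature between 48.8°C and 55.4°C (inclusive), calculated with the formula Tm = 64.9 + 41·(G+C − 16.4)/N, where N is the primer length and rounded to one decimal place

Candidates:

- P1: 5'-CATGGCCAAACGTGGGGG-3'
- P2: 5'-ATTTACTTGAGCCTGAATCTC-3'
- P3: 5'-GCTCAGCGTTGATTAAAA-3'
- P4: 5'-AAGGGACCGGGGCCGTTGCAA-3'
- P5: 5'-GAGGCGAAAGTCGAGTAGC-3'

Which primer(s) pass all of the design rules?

None of the candidates satisfy all criteria.

P1 (18 nt, A=4 T=2 G=8 C=4): longest run = 5, exceeds 3 ✗; length 18, outside 20–22 ✗; Tm = 64.9 + 41·(12 − 16.4)/18 = 54.9°C ✓ — fails.
P2 (21 nt, A=5 T=8 G=3 C=5): longest run = 3 ✓; length 21 ✓; Tm = 64.9 + 41·(8 − 16.4)/21 = 48.5°C, outside 48.8–55.4°C ✗ — fails.
P3 (18 nt, A=6 T=5 G=4 C=3): longest run = 4, exceeds 3 ✗; length 18, outside 20–22 ✗; Tm = 64.9 + 41·(7 − 16.4)/18 = 43.5°C, outside 48.8–55.4°C ✗ — fails.
P4 (21 nt, A=5 T=2 G=9 C=5): longest run = 4, exceeds 3 ✗; length 21 ✓; Tm = 64.9 + 41·(14 − 16.4)/21 = 60.2°C, outside 48.8–55.4°C ✗ — fails.
P5 (19 nt, A=6 T=2 G=8 C=3): longest run = 3 ✓; length 19, outside 20–22 ✗; Tm = 64.9 + 41·(11 − 16.4)/19 = 53.2°C ✓ — fails.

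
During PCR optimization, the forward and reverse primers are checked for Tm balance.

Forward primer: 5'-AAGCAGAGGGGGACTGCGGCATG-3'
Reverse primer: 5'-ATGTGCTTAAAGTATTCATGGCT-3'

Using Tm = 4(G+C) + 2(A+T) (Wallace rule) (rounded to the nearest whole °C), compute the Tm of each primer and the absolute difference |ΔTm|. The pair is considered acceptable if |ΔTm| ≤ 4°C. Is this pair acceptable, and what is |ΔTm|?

|ΔTm| = 14°C; the pair is not acceptable.

Forward: A=6 T=2 G=11 C=4 → Tm = 2·8 + 4·15 = 76°C.
Reverse: A=6 T=9 G=5 C=3 → Tm = 2·15 + 4·8 = 62°C.
|ΔTm| = |76 − 62| = 14°C, > 4°C.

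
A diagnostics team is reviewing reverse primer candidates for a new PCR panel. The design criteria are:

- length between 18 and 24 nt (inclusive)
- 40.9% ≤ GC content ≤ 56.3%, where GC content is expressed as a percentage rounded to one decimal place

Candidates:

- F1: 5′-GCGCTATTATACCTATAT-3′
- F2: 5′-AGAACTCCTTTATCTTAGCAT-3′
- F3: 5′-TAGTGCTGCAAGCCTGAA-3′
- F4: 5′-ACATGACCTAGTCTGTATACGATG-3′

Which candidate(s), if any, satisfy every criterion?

F1 (18 nt, A=5 T=7 G=2 C=4): length 18 ✓; GC 6/18 = 33.3%, outside 40.9–56.3% ✗ — fails.
F2 (21 nt, A=6 T=8 G=2 C=5): length 21 ✓; GC 7/21 = 33.3%, outside 40.9–56.3% ✗ — fails.
F3 (18 nt, A=5 T=4 G=5 C=4): length 18 ✓; GC 9/18 = 50.0% ✓ — passes.
F4 (24 nt, A=7 T=7 G=5 C=5): length 24 ✓; GC 10/24 = 41.7% ✓ — passes.

F3 and F4.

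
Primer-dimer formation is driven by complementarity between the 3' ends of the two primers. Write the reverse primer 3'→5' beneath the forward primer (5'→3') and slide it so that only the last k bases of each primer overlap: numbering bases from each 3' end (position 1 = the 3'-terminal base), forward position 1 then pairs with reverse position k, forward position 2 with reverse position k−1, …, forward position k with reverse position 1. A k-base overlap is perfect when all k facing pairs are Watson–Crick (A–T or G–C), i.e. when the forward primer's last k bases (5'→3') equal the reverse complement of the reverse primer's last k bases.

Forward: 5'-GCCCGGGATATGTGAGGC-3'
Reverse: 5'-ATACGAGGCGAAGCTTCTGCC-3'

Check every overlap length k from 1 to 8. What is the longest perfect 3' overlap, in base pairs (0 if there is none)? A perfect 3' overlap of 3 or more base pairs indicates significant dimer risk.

Longest perfect overlap: 3 complementary base pairs; significant dimer risk (threshold 3).

Last 8 bases (5'→3') — forward …TGTGAGGC, reverse …CTTCTGCC.
Reverse complement of the reverse primer's last 8 bases: GGCAGAAG; its first k bases are the reverse complement of the reverse primer's last k bases, so a perfect k-base overlap needs the forward primer's last k bases to equal them.
Comparing (forward last k vs required): k=1: C vs G ✗; k=2: GC vs GG ✗; k=3: GGC vs GGC ✓; k=4: AGGC vs GGCA ✗; k=5: GAGGC vs GGCAG ✗; k=6: TGAGGC vs GGCAGA ✗; k=7: GTGAGGC vs GGCAGAA ✗; k=8: TGTGAGGC vs GGCAGAAG ✗.
Only k = 3 is perfect, so the longest perfect 3' overlap is 3.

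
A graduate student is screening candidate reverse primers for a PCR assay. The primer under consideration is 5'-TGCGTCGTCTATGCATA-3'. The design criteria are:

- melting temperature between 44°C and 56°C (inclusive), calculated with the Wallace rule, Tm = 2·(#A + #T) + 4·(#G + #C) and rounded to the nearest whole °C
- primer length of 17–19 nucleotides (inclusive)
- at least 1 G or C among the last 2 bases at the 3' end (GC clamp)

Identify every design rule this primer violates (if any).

Base counts: A=3, T=6, G=4, C=4 (length 17).
Tm: Tm = 2·9 + 4·8 = 50°C ✓
length: length 17 ✓
GC clamp: 3' end TA has 0 G/C, need ≥1 ✗

Fails: GC clamp.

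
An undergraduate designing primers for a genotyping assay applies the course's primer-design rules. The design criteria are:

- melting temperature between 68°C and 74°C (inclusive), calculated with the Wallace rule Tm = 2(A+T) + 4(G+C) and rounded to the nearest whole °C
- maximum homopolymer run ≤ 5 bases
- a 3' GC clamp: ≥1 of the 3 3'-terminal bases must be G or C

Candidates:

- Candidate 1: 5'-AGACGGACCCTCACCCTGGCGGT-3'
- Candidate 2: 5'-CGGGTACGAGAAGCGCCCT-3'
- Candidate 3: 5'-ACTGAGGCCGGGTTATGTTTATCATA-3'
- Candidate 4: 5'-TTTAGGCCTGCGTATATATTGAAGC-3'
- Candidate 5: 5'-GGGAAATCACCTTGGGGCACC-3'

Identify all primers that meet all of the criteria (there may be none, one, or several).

Candidate 4 and Candidate 5.

Candidate 1 (23 nt, A=4 T=3 G=7 C=9): Tm = 2·7 + 4·16 = 78°C, outside 68–74°C ✗; longest run = 3 ✓; 3' end GGT has 2 G/C ✓ — fails.
Candidate 2 (19 nt, A=4 T=2 G=7 C=6): Tm = 2·6 + 4·13 = 64°C, outside 68–74°C ✗; longest run = 3 ✓; 3' end CCT has 2 G/C ✓ — fails.
Candidate 3 (26 nt, A=6 T=9 G=7 C=4): Tm = 2·15 + 4·11 = 74°C ✓; longest run = 3 ✓; 3' end ATA has 0 G/C, need ≥1 ✗ — fails.
Candidate 4 (25 nt, A=6 T=9 G=6 C=4): Tm = 2·15 + 4·10 = 70°C ✓; longest run = 3 ✓; 3' end AGC has 2 G/C ✓ — passes.
Candidate 5 (21 nt, A=5 T=3 G=7 C=6): Tm = 2·8 + 4·13 = 68°C ✓; longest run = 4 ✓; 3' end ACC has 2 G/C ✓ — passes.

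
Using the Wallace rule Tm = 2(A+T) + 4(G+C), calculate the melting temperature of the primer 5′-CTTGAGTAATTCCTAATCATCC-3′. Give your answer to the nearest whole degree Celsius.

60°C

Base counts: A=6, T=8, G=2, C=6 (length 22).
Tm = 2·(6+8) + 4·(2+6) = 2·14 + 4·8 = 28 + 32 = 60°C.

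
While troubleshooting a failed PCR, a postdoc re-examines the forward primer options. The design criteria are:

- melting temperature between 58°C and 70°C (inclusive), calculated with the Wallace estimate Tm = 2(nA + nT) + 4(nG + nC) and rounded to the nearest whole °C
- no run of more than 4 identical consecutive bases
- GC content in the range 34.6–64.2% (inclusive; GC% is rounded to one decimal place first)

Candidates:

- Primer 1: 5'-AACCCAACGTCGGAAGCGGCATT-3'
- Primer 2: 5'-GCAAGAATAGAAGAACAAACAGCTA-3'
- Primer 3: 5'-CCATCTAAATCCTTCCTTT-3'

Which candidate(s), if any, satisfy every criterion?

Primer 1 (23 nt, A=7 T=3 G=6 C=7): Tm = 2·10 + 4·13 = 72°C, outside 58–70°C ✗; longest run = 3 ✓; GC 13/23 = 56.5% ✓ — fails.
Primer 2 (25 nt, A=14 T=2 G=5 C=4): Tm = 2·16 + 4·9 = 68°C ✓; longest run = 3 ✓; GC 9/25 = 36.0% ✓ — passes.
Primer 3 (19 nt, A=4 T=8 G=0 C=7): Tm = 2·12 + 4·7 = 52°C, outside 58–70°C ✗; longest run = 3 ✓; GC 7/19 = 36.8% ✓ — fails.

Primer 2 only.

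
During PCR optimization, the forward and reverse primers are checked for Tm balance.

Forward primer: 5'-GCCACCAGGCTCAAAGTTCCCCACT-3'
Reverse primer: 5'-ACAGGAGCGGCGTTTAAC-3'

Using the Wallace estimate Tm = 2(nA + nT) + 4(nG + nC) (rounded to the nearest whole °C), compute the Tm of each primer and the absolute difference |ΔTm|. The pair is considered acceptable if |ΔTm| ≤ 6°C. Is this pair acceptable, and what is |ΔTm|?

Forward: A=6 T=4 G=4 C=11 → Tm = 2·10 + 4·15 = 80°C.
Reverse: A=5 T=3 G=6 C=4 → Tm = 2·8 + 4·10 = 56°C.
|ΔTm| = |80 − 56| = 24°C, > 6°C.

|ΔTm| = 24°C; the pair is not acceptable.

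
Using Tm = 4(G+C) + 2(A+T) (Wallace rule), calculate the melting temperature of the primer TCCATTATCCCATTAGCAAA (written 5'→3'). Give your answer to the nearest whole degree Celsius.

Base counts: A=7, T=6, G=1, C=6 (length 20).
Tm = 2·(7+6) + 4·(1+6) = 2·13 + 4·7 = 26 + 28 = 54°C.

54°C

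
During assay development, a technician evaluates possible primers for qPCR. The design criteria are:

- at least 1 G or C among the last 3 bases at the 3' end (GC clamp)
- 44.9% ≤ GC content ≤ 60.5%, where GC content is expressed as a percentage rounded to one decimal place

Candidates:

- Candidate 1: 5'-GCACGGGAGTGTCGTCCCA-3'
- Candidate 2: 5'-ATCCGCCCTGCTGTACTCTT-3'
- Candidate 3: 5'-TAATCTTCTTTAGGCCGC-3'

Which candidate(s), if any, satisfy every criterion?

Candidate 2 only.

Candidate 1 (19 nt, A=3 T=3 G=7 C=6): 3' end CCA has 2 G/C ✓; GC 13/19 = 68.4%, outside 44.9–60.5% ✗ — fails.
Candidate 2 (20 nt, A=2 T=7 G=3 C=8): 3' end CTT has 1 G/C ✓; GC 11/20 = 55.0% ✓ — passes.
Candidate 3 (18 nt, A=3 T=7 G=3 C=5): 3' end CGC has 3 G/C ✓; GC 8/18 = 44.4%, outside 44.9–60.5% ✗ — fails.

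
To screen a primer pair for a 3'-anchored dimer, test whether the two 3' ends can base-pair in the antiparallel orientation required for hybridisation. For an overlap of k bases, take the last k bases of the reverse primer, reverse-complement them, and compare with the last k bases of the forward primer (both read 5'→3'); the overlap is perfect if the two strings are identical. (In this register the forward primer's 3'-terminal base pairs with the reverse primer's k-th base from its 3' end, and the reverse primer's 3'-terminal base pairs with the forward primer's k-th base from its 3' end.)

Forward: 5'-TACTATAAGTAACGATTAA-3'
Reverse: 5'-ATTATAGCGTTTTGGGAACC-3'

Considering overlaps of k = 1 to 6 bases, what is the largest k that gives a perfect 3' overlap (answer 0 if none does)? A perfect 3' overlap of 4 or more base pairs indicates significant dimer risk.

Last 6 bases (5'→3') — forward …GATTAA, reverse …GGAACC.
Reverse complement of the reverse primer's last 6 bases: GGTTCC; its first k bases are the reverse complement of the reverse primer's last k bases, so a perfect k-base overlap needs the forward primer's last k bases to equal them.
Comparing (forward last k vs required): k=1: A vs G ✗; k=2: AA vs GG ✗; k=3: TAA vs GGT ✗; k=4: TTAA vs GGTT ✗; k=5: ATTAA vs GGTTC ✗; k=6: GATTAA vs GGTTCC ✗.
No overlap length from 1 to 6 is perfect, so the longest perfect 3' overlap is 0.

Longest perfect overlap: 0 complementary base pairs; below the dimer-risk threshold (threshold 4).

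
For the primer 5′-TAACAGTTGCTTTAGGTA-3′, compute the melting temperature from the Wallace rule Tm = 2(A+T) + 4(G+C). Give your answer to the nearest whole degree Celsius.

Base counts: A=5, T=7, G=4, C=2 (length 18).
Tm = 2·(5+7) + 4·(4+2) = 2·12 + 4·6 = 24 + 24 = 48°C.

48°C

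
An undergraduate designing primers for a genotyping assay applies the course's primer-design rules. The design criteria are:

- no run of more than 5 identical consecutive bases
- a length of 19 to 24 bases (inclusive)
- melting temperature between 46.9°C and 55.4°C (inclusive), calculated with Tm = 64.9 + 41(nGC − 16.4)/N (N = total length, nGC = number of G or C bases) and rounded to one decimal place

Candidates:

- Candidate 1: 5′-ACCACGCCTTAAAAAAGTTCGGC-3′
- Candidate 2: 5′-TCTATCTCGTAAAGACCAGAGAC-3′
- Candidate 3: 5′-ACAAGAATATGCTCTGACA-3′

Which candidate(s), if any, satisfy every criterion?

Candidate 2 only.

Candidate 1 (23 nt, A=8 T=4 G=4 C=7): longest run = 6, exceeds 5 ✗; length 23 ✓; Tm = 64.9 + 41·(11 − 16.4)/23 = 55.3°C ✓ — fails.
Candidate 2 (23 nt, A=8 T=5 G=4 C=6): longest run = 3 ✓; length 23 ✓; Tm = 64.9 + 41·(10 − 16.4)/23 = 53.5°C ✓ — passes.
Candidate 3 (19 nt, A=8 T=4 G=3 C=4): longest run = 2 ✓; length 19 ✓; Tm = 64.9 + 41·(7 − 16.4)/19 = 44.6°C, outside 46.9–55.4°C ✗ — fails.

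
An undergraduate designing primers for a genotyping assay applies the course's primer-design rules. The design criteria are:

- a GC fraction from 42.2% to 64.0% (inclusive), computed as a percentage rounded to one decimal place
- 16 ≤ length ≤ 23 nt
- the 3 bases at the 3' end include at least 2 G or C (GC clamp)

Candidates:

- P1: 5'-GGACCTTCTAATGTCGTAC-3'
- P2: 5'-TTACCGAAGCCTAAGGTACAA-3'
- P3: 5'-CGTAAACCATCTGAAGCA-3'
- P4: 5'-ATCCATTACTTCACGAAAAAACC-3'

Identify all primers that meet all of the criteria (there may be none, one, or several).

P1 (19 nt, A=4 T=6 G=4 C=5): GC 9/19 = 47.4% ✓; length 19 ✓; 3' end TAC has 1 G/C, need ≥2 ✗ — fails.
P2 (21 nt, A=8 T=4 G=4 C=5): GC 9/21 = 42.9% ✓; length 21 ✓; 3' end CAA has 1 G/C, need ≥2 ✗ — fails.
P3 (18 nt, A=7 T=3 G=3 C=5): GC 8/18 = 44.4% ✓; length 18 ✓; 3' end GCA has 2 G/C ✓ — passes.
P4 (23 nt, A=10 T=5 G=1 C=7): GC 8/23 = 34.8%, outside 42.2–64.0% ✗; length 23 ✓; 3' end ACC has 2 G/C ✓ — fails.

P3 only.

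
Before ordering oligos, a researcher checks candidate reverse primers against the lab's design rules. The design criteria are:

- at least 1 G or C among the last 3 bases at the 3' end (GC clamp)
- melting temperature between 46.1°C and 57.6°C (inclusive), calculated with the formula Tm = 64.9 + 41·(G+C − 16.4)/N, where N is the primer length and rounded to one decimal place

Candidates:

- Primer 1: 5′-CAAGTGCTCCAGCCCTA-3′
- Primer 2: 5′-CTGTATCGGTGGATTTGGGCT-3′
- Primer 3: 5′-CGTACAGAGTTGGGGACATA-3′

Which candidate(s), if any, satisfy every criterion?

Primer 1 and Primer 2.

Primer 1 (17 nt, A=4 T=3 G=3 C=7): 3' end CTA has 1 G/C ✓; Tm = 64.9 + 41·(10 − 16.4)/17 = 49.5°C ✓ — passes.
Primer 2 (21 nt, A=2 T=8 G=8 C=3): 3' end GCT has 2 G/C ✓; Tm = 64.9 + 41·(11 − 16.4)/21 = 54.4°C ✓ — passes.
Primer 3 (20 nt, A=6 T=4 G=7 C=3): 3' end ATA has 0 G/C, need ≥1 ✗; Tm = 64.9 + 41·(10 − 16.4)/20 = 51.8°C ✓ — fails.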